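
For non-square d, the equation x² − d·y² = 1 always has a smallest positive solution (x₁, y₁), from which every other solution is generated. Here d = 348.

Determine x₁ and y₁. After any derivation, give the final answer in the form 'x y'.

√348 = [18; 1,1,1,8,1,1,1,36, …], period ℓ=8 (even) → k=7
a_0=18:  p_0=18·1+0=18,  q_0=18·0+1=1
a_1=1:  p_1=1·18+1=19,  q_1=1·1+0=1
…
a_3=1:  p_3=1·37+19=56,  q_3=1·2+1=3
a_4=8:  p_4=8·56+37=485,  q_4=8·3+2=26
…
a_6=1:  p_6=1·541+485=1026,  q_6=1·29+26=55
a_7=1:  p_7=1·1026+541=1567,  q_7=1·55+29=84
→ (1567, 84).  Check: 1567²=2455489, 348·84²=2455488, difference 1.

1567 84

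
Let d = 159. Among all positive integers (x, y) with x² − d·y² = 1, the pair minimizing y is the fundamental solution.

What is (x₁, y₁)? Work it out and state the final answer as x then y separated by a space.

1324 105

d=159: √d = [12; 1,1,1,1,3,1,1,1,1,24] (ℓ=10, even), read p_9/q_9
k=0  a_k=12  p_k/q_k = 12/1
…
k=4  a_k=1  p_k/q_k = 63/5
k=5  a_k=3  p_k/q_k = 227/18
k=6  a_k=1  p_k/q_k = 290/23
…
k=8  a_k=1  p_k/q_k = 807/64
k=9  a_k=1  p_k/q_k = 1324/105
(x₁, y₁) = (1324, 105);  1324² − 159·105² = 1 ✓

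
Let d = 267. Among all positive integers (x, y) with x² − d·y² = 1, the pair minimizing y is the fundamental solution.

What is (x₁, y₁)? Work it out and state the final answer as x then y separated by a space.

2402 147

[16; 2,1,15,1,2,32] for √267; ℓ=6 ⇒ convergent index 5
i=0: a=16 ⇒ p=16, q=1
…
i=2: a=1 ⇒ p=49, q=3
…
i=4: a=1 ⇒ p=817, q=50
i=5: a=2 ⇒ p=2402, q=147
(x₁, y₁) = (2402, 147);  2402² − 267·147² = 1 ✓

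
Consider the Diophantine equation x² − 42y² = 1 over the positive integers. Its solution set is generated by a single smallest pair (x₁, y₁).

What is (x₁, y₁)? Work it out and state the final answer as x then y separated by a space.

d=42: √d = [6; 2,12] (ℓ=2, even), read p_1/q_1
k=0  a_k=6  p_k/q_k = 6/1
k=1  a_k=2  p_k/q_k = 13/2
fundamental: x₁=13, y₁=2  (since 169 − 42·4 = 1)

13 2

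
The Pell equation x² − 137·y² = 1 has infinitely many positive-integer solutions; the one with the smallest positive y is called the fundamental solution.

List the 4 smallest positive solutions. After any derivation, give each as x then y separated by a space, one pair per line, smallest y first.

6083073 519712
74007554246657 6322892069952
900386710067742990849 76925228065277725280
10954236171143757109591351297 935883555725460013412300928

√137 = [11; 1,2,2,1,1,2,2,1,22, …], period ℓ=9 (odd) → k=17
k=0  a_k=11  p_k/q_k = 11/1
k=1  a_k=1  p_k/q_k = 12/1
k=2  a_k=2  p_k/q_k = 35/3
k=3  a_k=2  p_k/q_k = 82/7
k=4  a_k=1  p_k/q_k = 117/10
k=5  a_k=1  p_k/q_k = 199/17
k=6  a_k=2  p_k/q_k = 515/44
k=7  a_k=2  p_k/q_k = 1229/105
k=8  a_k=1  p_k/q_k = 1744/149
…
k=10  a_k=1  p_k/q_k = 41341/3532
k=11  a_k=2  p_k/q_k = 122279/10447
…
k=13  a_k=1  p_k/q_k = 408178/34873
…
k=16  a_k=2  p_k/q_k = 4286741/366241
k=17  a_k=1  p_k/q_k = 6083073/519712
(x₁, y₁) = (6083073, 519712);  6083073² − 137·519712² = 1 ✓
(6083073+519712√137)^2 = 74007554246657 + 6322892069952√137
(6083073+519712√137)^3 = 900386710067742990849 + 76925228065277725280√137
(6083073+519712√137)^4 = 10954236171143757109591351297 + 935883555725460013412300928√137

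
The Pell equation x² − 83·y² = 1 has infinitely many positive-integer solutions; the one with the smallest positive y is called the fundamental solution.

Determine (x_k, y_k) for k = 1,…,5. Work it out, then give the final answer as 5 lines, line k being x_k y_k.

82 9
13447 1476
2205226 242055
361643617 39695544
59307347962 6509827161

d=83: √d = [9; 9,18] (ℓ=2, even), read p_1/q_1
a_0=9:  p_0=9·1+0=9,  q_0=9·0+1=1
a_1=9:  p_1=9·9+1=82,  q_1=9·1+0=9
(x₁, y₁) = (82, 9);  82² − 83·9² = 1 ✓
(82+9√83)^2 = 13447 + 1476√83
(82+9√83)^3 = 2205226 + 242055√83
(82+9√83)^4 = 361643617 + 39695544√83
(82+9√83)^5 = 59307347962 + 6509827161√83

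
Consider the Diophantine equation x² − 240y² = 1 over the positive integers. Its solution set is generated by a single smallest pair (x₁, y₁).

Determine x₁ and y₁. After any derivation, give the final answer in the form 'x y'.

31 2

√240 = [15; 2,30, …], period ℓ=2 (even) → k=1
a_0=15:  p_0=15·1+0=15,  q_0=15·0+1=1
a_1=2:  p_1=2·15+1=31,  q_1=2·1+0=2
→ (31, 2).  Check: 31²=961, 240·2²=960, difference 1.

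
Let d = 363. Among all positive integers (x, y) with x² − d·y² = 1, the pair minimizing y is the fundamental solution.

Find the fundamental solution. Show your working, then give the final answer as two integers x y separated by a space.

362 19

√363 = [19; 19,38, …], period ℓ=2 (even) → k=1
i=0: a=19 ⇒ p=19, q=1
i=1: a=19 ⇒ p=362, q=19
→ (362, 19).  Check: 362²=131044, 363·19²=131043, difference 1.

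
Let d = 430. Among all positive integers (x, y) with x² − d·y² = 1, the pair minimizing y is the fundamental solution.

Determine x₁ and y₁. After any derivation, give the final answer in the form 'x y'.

[20; 1,2,1,3,1,…,2,1,40] for √430; ℓ=14 ⇒ convergent index 13
step 0: (20, 1)  from 20·(1,0) + (0,1)
…
step 2: (62, 3)  from 2·(21,1) + (20,1)
step 3: (83, 4)  from 1·(62,3) + (21,1)
step 4: (311, 15)  from 3·(83,4) + (62,3)
step 5: (394, 19)  from 1·(311,15) + (83,4)
…
step 7: (21794, 1051)  from 8·(2675,129) + (394,19)
step 8: (133439, 6435)  from 6·(21794,1051) + (2675,129)
…
step 10: (599138, 28893)  from 3·(155233,7486) + (133439,6435)
step 11: (754371, 36379)  from 1·(599138,28893) + (155233,7486)
step 12: (2107880, 101651)  from 2·(754371,36379) + (599138,28893)
step 13: (2862251, 138030)  from 1·(2107880,101651) + (754371,36379)
→ (2862251, 138030).  Check: 2862251²=8192480787001, 430·138030²=8192480787000, difference 1.

2862251 138030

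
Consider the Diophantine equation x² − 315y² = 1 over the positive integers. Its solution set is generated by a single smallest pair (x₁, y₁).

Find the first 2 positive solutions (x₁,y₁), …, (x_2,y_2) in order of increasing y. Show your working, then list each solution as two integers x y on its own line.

71 4
10081 568

√315 = [17; 1,2,1,34, …], period ℓ=4 (even) → k=3
i=0: a=17 ⇒ p=17, q=1
…
i=2: a=2 ⇒ p=53, q=3
i=3: a=1 ⇒ p=71, q=4
fundamental: x₁=71, y₁=4  (since 5041 − 315·16 = 1)
(71+4√315)^2 = 10081 + 568√315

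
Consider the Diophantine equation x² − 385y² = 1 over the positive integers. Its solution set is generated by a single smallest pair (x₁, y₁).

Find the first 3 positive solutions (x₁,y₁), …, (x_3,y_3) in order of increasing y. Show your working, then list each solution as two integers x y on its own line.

95831 4884
18367161121 936077208
3520286834677271 179410429834812

√385 = [19; 1,1,1,1,1,…,1,1,38, …], period ℓ=16 (even) → k=15
i=0: a=19 ⇒ p=19, q=1
i=1: a=1 ⇒ p=20, q=1
i=2: a=1 ⇒ p=39, q=2
i=3: a=1 ⇒ p=59, q=3
i=4: a=1 ⇒ p=98, q=5
i=5: a=1 ⇒ p=157, q=8
i=6: a=3 ⇒ p=569, q=29
i=7: a=1 ⇒ p=726, q=37
i=8: a=2 ⇒ p=2021, q=103
…
i=10: a=3 ⇒ p=10262, q=523
…
i=12: a=1 ⇒ p=23271, q=1186
i=13: a=1 ⇒ p=36280, q=1849
i=14: a=1 ⇒ p=59551, q=3035
i=15: a=1 ⇒ p=95831, q=4884
fundamental: x₁=95831, y₁=4884  (since 9183580561 − 385·23853456 = 1)
(x_2, y_2) = (95831·95831 + 385·4884·4884, 95831·4884 + 4884·95831) = (18367161121, 936077208)
(x_3, y_3) = (95831·18367161121 + 385·4884·936077208, 95831·936077208 + 4884·18367161121) = (3520286834677271, 179410429834812)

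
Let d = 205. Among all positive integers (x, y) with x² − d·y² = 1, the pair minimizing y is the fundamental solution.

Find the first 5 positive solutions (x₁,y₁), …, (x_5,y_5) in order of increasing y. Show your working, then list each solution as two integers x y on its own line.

39689 2772
3150433441 220035816
250075105640009 17466002999676
19850461732342200961 1386416385888245712
1575689951139784122242249 110050959861571165127460

√205 = [14; 3,6,1,4,1,6,3,28, …], period ℓ=8 (even) → k=7
k=0  a_k=14  p_k/q_k = 14/1
…
k=5  a_k=1  p_k/q_k = 1847/129
k=6  a_k=6  p_k/q_k = 12614/881
k=7  a_k=3  p_k/q_k = 39689/2772
→ (39689, 2772).  Check: 39689²=1575216721, 205·2772²=1575216720, difference 1.
n=2: (39689,2772)∘(39689,2772) = (39689·39689+205·2772·2772, 39689·2772+2772·39689) = (3150433441,220035816)
n=3: (3150433441,220035816)∘(39689,2772) = (39689·3150433441+205·2772·220035816, 39689·220035816+2772·3150433441) = (250075105640009,17466002999676)
n=4: (250075105640009,17466002999676)∘(39689,2772) = (39689·250075105640009+205·2772·17466002999676, 39689·17466002999676+2772·250075105640009) = (19850461732342200961,1386416385888245712)
n=5: (19850461732342200961,1386416385888245712)∘(39689,2772) = (39689·19850461732342200961+205·2772·1386416385888245712, 39689·1386416385888245712+2772·19850461732342200961) = (1575689951139784122242249,110050959861571165127460)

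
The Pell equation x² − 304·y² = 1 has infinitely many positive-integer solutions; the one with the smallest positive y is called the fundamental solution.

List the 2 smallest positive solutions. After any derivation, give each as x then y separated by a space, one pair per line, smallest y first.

57799 3315
6681448801 383207370

√304 = [17; 2,3,2,1,1,1,1,1,2,3,2,34, …], period ℓ=12 (even) → k=11
step 0: (17, 1)  from 17·(1,0) + (0,1)
…
step 6: (1081, 62)  from 1·(680,39) + (401,23)
…
step 10: (25177, 1444)  from 3·(7445,427) + (2842,163)
step 11: (57799, 3315)  from 2·(25177,1444) + (7445,427)
fundamental: x₁=57799, y₁=3315  (since 3340724401 − 304·10989225 = 1)
n=2: (57799,3315)∘(57799,3315) = (57799·57799+304·3315·3315, 57799·3315+3315·57799) = (6681448801,383207370)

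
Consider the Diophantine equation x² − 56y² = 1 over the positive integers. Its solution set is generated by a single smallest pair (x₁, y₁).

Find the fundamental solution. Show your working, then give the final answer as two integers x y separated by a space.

15 2

√56 → a₀=7, period (2,14); ℓ=2 even so k=1
i=0: a=7 ⇒ p=7, q=1
i=1: a=2 ⇒ p=15, q=2
→ (15, 2).  Check: 15²=225, 56·2²=224, difference 1.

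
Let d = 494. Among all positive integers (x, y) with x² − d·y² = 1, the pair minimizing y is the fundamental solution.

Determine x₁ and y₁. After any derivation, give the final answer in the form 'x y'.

d=494: √d = [22; 4,2,2,1,2,1,2,2,4,44] (ℓ=10, even), read p_9/q_9
step 0: (22, 1)  from 22·(1,0) + (0,1)
step 1: (89, 4)  from 4·(22,1) + (1,0)
step 2: (200, 9)  from 2·(89,4) + (22,1)
step 3: (489, 22)  from 2·(200,9) + (89,4)
step 4: (689, 31)  from 1·(489,22) + (200,9)
…
step 6: (2556, 115)  from 1·(1867,84) + (689,31)
…
step 8: (16514, 743)  from 2·(6979,314) + (2556,115)
step 9: (73035, 3286)  from 4·(16514,743) + (6979,314)
(x₁, y₁) = (73035, 3286);  73035² − 494·3286² = 1 ✓

73035 3286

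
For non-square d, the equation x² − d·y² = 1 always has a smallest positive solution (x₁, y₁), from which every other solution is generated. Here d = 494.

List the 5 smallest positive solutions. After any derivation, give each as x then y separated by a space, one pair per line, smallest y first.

√494 = [22; 4,2,2,1,2,1,2,2,4,44, …], period ℓ=10 (even) → k=9
step 0: (22, 1)  from 22·(1,0) + (0,1)
step 1: (89, 4)  from 4·(22,1) + (1,0)
step 2: (200, 9)  from 2·(89,4) + (22,1)
…
step 5: (1867, 84)  from 2·(689,31) + (489,22)
…
step 7: (6979, 314)  from 2·(2556,115) + (1867,84)
step 8: (16514, 743)  from 2·(6979,314) + (2556,115)
step 9: (73035, 3286)  from 4·(16514,743) + (6979,314)
fundamental: x₁=73035, y₁=3286  (since 5334111225 − 494·10797796 = 1)
(73035+3286√494)^2 = 10668222449 + 479986020√494
(73035+3286√494)^3 = 1558307253052395 + 70111557938114√494
(73035+3286√494)^4 = 227621940442695115201 + 10241195267540325960√494
(73035+3286√494)^5 = 33248736838906168224357675 + 1495931392659503855039086√494

73035 3286
10668222449 479986020
1558307253052395 70111557938114
227621940442695115201 10241195267540325960
33248736838906168224357675 1495931392659503855039086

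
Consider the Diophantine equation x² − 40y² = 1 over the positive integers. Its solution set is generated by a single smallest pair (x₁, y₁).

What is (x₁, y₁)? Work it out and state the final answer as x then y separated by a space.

d=40: √d = [6; 3,12] (ℓ=2, even), read p_1/q_1
i=0: a=6 ⇒ p=6, q=1
i=1: a=3 ⇒ p=19, q=3
fundamental: x₁=19, y₁=3  (since 361 − 40·9 = 1)

19 3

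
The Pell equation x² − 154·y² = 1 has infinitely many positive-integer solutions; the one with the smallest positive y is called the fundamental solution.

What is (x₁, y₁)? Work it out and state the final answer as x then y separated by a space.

21295 1716

d=154: √d = [12; 2,2,3,1,2,1,3,2,2,24] (ℓ=10, even), read p_9/q_9
a_0=12:  p_0=12·1+0=12,  q_0=12·0+1=1
a_1=2:  p_1=2·12+1=25,  q_1=2·1+0=2
a_2=2:  p_2=2·25+12=62,  q_2=2·2+1=5
a_3=3:  p_3=3·62+25=211,  q_3=3·5+2=17
a_4=1:  p_4=1·211+62=273,  q_4=1·17+5=22
…
a_7=3:  p_7=3·1030+757=3847,  q_7=3·83+61=310
a_8=2:  p_8=2·3847+1030=8724,  q_8=2·310+83=703
a_9=2:  p_9=2·8724+3847=21295,  q_9=2·703+310=1716
fundamental: x₁=21295, y₁=1716  (since 453477025 − 154·2944656 = 1)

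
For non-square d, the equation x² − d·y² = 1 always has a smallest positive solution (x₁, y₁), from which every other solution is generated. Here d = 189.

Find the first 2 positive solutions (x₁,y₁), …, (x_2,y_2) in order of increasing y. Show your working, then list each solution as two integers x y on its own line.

55 4
6049 440

√189 → a₀=13, period (1,2,1,26); ℓ=4 even so k=3
k=0  a_k=13  p_k/q_k = 13/1
…
k=2  a_k=2  p_k/q_k = 41/3
k=3  a_k=1  p_k/q_k = 55/4
fundamental: x₁=55, y₁=4  (since 3025 − 189·16 = 1)
(55+4√189)^2 = 6049 + 440√189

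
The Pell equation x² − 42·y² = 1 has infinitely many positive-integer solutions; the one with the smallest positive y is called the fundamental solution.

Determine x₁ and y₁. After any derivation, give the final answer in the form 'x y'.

13 2

d=42: √d = [6; 2,12] (ℓ=2, even), read p_1/q_1
a_0=6:  p_0=6·1+0=6,  q_0=6·0+1=1
a_1=2:  p_1=2·6+1=13,  q_1=2·1+0=2
→ (13, 2).  Check: 13²=169, 42·2²=168, difference 1.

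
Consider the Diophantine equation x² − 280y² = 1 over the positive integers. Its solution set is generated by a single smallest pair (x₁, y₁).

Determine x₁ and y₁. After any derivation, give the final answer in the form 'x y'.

√280 = [16; 1,2,1,2,1,32, …], period ℓ=6 (even) → k=5
step 0: (16, 1)  from 16·(1,0) + (0,1)
step 1: (17, 1)  from 1·(16,1) + (1,0)
step 2: (50, 3)  from 2·(17,1) + (16,1)
step 3: (67, 4)  from 1·(50,3) + (17,1)
step 4: (184, 11)  from 2·(67,4) + (50,3)
step 5: (251, 15)  from 1·(184,11) + (67,4)
fundamental: x₁=251, y₁=15  (since 63001 − 280·225 = 1)

251 15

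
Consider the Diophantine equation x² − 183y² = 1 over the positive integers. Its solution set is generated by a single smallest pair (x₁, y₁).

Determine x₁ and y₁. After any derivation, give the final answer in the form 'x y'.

487 36

√183 → a₀=13, period (1,1,8,1,1,26); ℓ=6 even so k=5
step 0: (13, 1)  from 13·(1,0) + (0,1)
step 1: (14, 1)  from 1·(13,1) + (1,0)
step 2: (27, 2)  from 1·(14,1) + (13,1)
…
step 4: (257, 19)  from 1·(230,17) + (27,2)
step 5: (487, 36)  from 1·(257,19) + (230,17)
fundamental: x₁=487, y₁=36  (since 237169 − 183·1296 = 1)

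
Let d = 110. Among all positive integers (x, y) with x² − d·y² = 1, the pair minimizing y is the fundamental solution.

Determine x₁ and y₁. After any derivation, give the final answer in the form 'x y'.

√110 → a₀=10, period (2,20); ℓ=2 even so k=1
k=0  a_k=10  p_k/q_k = 10/1
k=1  a_k=2  p_k/q_k = 21/2
fundamental: x₁=21, y₁=2  (since 441 − 110·4 = 1)

21 2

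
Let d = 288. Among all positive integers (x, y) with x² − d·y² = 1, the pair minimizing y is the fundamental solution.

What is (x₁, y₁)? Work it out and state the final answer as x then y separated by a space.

√288 = [16; 1,32, …], period ℓ=2 (even) → k=1
step 0: (16, 1)  from 16·(1,0) + (0,1)
step 1: (17, 1)  from 1·(16,1) + (1,0)
→ (17, 1).  Check: 17²=289, 288·1²=288, difference 1.

17 1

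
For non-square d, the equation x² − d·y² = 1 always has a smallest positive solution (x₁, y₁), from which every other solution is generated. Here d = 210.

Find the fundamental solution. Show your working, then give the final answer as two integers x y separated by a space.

√210 = [14; 2,28, …], period ℓ=2 (even) → k=1
a_0=14:  p_0=14·1+0=14,  q_0=14·0+1=1
a_1=2:  p_1=2·14+1=29,  q_1=2·1+0=2
→ (29, 2).  Check: 29²=841, 210·2²=840, difference 1.

29 2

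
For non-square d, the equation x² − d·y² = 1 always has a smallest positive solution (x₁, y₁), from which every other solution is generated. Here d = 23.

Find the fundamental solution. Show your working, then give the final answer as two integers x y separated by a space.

[4; 1,3,1,8] for √23; ℓ=4 ⇒ convergent index 3
i=0: a=4 ⇒ p=4, q=1
i=1: a=1 ⇒ p=5, q=1
i=2: a=3 ⇒ p=19, q=4
i=3: a=1 ⇒ p=24, q=5
→ (24, 5).  Check: 24²=576, 23·5²=575, difference 1.

24 5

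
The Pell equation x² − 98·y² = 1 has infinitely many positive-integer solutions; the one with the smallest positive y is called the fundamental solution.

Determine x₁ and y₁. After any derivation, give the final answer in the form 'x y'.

[9; 1,8,1,18] for √98; ℓ=4 ⇒ convergent index 3
k=0  a_k=9  p_k/q_k = 9/1
…
k=2  a_k=8  p_k/q_k = 89/9
k=3  a_k=1  p_k/q_k = 99/10
fundamental: x₁=99, y₁=10  (since 9801 − 98·100 = 1)

99 10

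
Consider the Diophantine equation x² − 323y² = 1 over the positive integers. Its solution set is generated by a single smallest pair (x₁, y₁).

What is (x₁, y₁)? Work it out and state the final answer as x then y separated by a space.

18 1

d=323: √d = [17; 1,34] (ℓ=2, even), read p_1/q_1
step 0: (17, 1)  from 17·(1,0) + (0,1)
step 1: (18, 1)  from 1·(17,1) + (1,0)
fundamental: x₁=18, y₁=1  (since 324 − 323·1 = 1)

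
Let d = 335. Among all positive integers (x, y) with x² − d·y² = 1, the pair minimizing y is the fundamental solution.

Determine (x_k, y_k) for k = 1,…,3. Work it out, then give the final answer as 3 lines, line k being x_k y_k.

604 33
729631 39864
881393644 48155679

[18; 3,3,3,36] for √335; ℓ=4 ⇒ convergent index 3
k=0  a_k=18  p_k/q_k = 18/1
k=1  a_k=3  p_k/q_k = 55/3
k=2  a_k=3  p_k/q_k = 183/10
k=3  a_k=3  p_k/q_k = 604/33
(x₁, y₁) = (604, 33);  604² − 335·33² = 1 ✓
(604+33√335)^2 = 729631 + 39864√335
(604+33√335)^3 = 881393644 + 48155679√335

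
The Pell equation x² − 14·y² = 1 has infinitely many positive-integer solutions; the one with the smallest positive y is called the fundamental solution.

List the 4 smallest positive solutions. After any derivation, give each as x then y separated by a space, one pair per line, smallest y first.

√14 = [3; 1,2,1,6, …], period ℓ=4 (even) → k=3
a_0=3:  p_0=3·1+0=3,  q_0=3·0+1=1
a_1=1:  p_1=1·3+1=4,  q_1=1·1+0=1
a_2=2:  p_2=2·4+3=11,  q_2=2·1+1=3
a_3=1:  p_3=1·11+4=15,  q_3=1·3+1=4
fundamental: x₁=15, y₁=4  (since 225 − 14·16 = 1)
(x_2, y_2) = (15·15 + 14·4·4, 15·4 + 4·15) = (449, 120)
(x_3, y_3) = (15·449 + 14·4·120, 15·120 + 4·449) = (13455, 3596)
(x_4, y_4) = (15·13455 + 14·4·3596, 15·3596 + 4·13455) = (403201, 107760)

15 4
449 120
13455 3596
403201 107760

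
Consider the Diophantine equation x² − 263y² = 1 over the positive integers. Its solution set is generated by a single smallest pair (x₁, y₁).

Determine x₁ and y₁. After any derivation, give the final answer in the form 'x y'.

d=263: √d = [16; 4,1,1,1,1,15,1,1,1,1,4,32] (ℓ=12, even), read p_11/q_11
step 0: (16, 1)  from 16·(1,0) + (0,1)
step 1: (65, 4)  from 4·(16,1) + (1,0)
step 2: (81, 5)  from 1·(65,4) + (16,1)
step 3: (146, 9)  from 1·(81,5) + (65,4)
step 4: (227, 14)  from 1·(146,9) + (81,5)
…
step 6: (5822, 359)  from 15·(373,23) + (227,14)
step 7: (6195, 382)  from 1·(5822,359) + (373,23)
step 8: (12017, 741)  from 1·(6195,382) + (5822,359)
step 9: (18212, 1123)  from 1·(12017,741) + (6195,382)
step 10: (30229, 1864)  from 1·(18212,1123) + (12017,741)
step 11: (139128, 8579)  from 4·(30229,1864) + (18212,1123)
fundamental: x₁=139128, y₁=8579  (since 19356600384 − 263·73599241 = 1)

139128 8579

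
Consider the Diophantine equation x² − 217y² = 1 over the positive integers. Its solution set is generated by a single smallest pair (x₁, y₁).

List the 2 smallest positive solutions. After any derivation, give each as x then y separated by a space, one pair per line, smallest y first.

3844063 260952
29553640695937 2006231855952

[14; 1,2,1,2,1,…,2,1,28] for √217; ℓ=16 ⇒ convergent index 15
a_0=14:  p_0=14·1+0=14,  q_0=14·0+1=1
a_1=1:  p_1=1·14+1=15,  q_1=1·1+0=1
a_2=2:  p_2=2·15+14=44,  q_2=2·1+1=3
…
a_4=2:  p_4=2·59+44=162,  q_4=2·4+3=11
a_5=1:  p_5=1·162+59=221,  q_5=1·11+4=15
…
a_9=9:  p_9=9·15055+3668=139163,  q_9=9·1022+249=9447
a_10=1:  p_10=1·139163+15055=154218,  q_10=1·9447+1022=10469
a_11=1:  p_11=1·154218+139163=293381,  q_11=1·10469+9447=19916
a_12=2:  p_12=2·293381+154218=740980,  q_12=2·19916+10469=50301
a_13=1:  p_13=1·740980+293381=1034361,  q_13=1·50301+19916=70217
a_14=2:  p_14=2·1034361+740980=2809702,  q_14=2·70217+50301=190735
a_15=1:  p_15=1·2809702+1034361=3844063,  q_15=1·190735+70217=260952
→ (3844063, 260952).  Check: 3844063²=14776820347969, 217·260952²=14776820347968, difference 1.
(3844063+260952√217)^2 = 29553640695937 + 2006231855952√217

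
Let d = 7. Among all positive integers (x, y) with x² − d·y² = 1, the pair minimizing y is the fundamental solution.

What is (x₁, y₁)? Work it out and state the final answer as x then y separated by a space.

√7 → a₀=2, period (1,1,1,4); ℓ=4 even so k=3
k=0  a_k=2  p_k/q_k = 2/1
…
k=2  a_k=1  p_k/q_k = 5/2
k=3  a_k=1  p_k/q_k = 8/3
→ (8, 3).  Check: 8²=64, 7·3²=63, difference 1.

8 3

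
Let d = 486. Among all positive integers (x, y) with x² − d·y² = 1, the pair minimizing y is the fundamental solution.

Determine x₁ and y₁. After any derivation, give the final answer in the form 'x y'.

√486 = [22; 22,44, …], period ℓ=2 (even) → k=1
step 0: (22, 1)  from 22·(1,0) + (0,1)
step 1: (485, 22)  from 22·(22,1) + (1,0)
(x₁, y₁) = (485, 22);  485² − 486·22² = 1 ✓

485 22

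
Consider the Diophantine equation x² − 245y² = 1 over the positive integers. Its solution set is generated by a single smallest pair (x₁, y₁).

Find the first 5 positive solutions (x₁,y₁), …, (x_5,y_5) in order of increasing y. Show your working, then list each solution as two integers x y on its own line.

51841 3312
5374978561 343394784
557288527109761 35603857991376
57780789062419261441 3691479203918451648
5990827771012465337616001 382739946785069045776560

√245 = [15; 1,1,1,7,6,7,1,1,1,30, …], period ℓ=10 (even) → k=9
step 0: (15, 1)  from 15·(1,0) + (0,1)
step 1: (16, 1)  from 1·(15,1) + (1,0)
…
step 3: (47, 3)  from 1·(31,2) + (16,1)
step 4: (360, 23)  from 7·(47,3) + (31,2)
…
step 7: (18016, 1151)  from 1·(15809,1010) + (2207,141)
step 8: (33825, 2161)  from 1·(18016,1151) + (15809,1010)
step 9: (51841, 3312)  from 1·(33825,2161) + (18016,1151)
→ (51841, 3312).  Check: 51841²=2687489281, 245·3312²=2687489280, difference 1.
k=2:  x_2 = 51841·51841+245·3312·3312 = 5374978561,  y_2 = 51841·3312+3312·51841 = 343394784
k=3:  x_3 = 51841·5374978561+245·3312·343394784 = 557288527109761,  y_3 = 51841·343394784+3312·5374978561 = 35603857991376
k=4:  x_4 = 51841·557288527109761+245·3312·35603857991376 = 57780789062419261441,  y_4 = 51841·35603857991376+3312·557288527109761 = 3691479203918451648
k=5:  x_5 = 51841·57780789062419261441+245·3312·3691479203918451648 = 5990827771012465337616001,  y_5 = 51841·3691479203918451648+3312·57780789062419261441 = 382739946785069045776560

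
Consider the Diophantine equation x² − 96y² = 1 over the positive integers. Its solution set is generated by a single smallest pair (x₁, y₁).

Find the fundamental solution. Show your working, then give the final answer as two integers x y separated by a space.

d=96: √d = [9; 1,3,1,18] (ℓ=4, even), read p_3/q_3
i=0: a=9 ⇒ p=9, q=1
…
i=2: a=3 ⇒ p=39, q=4
i=3: a=1 ⇒ p=49, q=5
→ (49, 5).  Check: 49²=2401, 96·5²=2400, difference 1.

49 5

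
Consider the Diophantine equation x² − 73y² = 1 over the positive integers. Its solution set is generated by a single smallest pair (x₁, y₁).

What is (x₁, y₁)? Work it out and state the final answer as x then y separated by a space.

√73 → a₀=8, period (1,1,5,5,1,1,16); ℓ=7 odd so k=13
a_0=8:  p_0=8·1+0=8,  q_0=8·0+1=1
a_1=1:  p_1=1·8+1=9,  q_1=1·1+0=1
a_2=1:  p_2=1·9+8=17,  q_2=1·1+1=2
a_3=5:  p_3=5·17+9=94,  q_3=5·2+1=11
a_4=5:  p_4=5·94+17=487,  q_4=5·11+2=57
…
a_6=1:  p_6=1·581+487=1068,  q_6=1·68+57=125
a_7=16:  p_7=16·1068+581=17669,  q_7=16·125+68=2068
a_8=1:  p_8=1·17669+1068=18737,  q_8=1·2068+125=2193
…
a_10=5:  p_10=5·36406+18737=200767,  q_10=5·4261+2193=23498
a_11=5:  p_11=5·200767+36406=1040241,  q_11=5·23498+4261=121751
a_12=1:  p_12=1·1040241+200767=1241008,  q_12=1·121751+23498=145249
a_13=1:  p_13=1·1241008+1040241=2281249,  q_13=1·145249+121751=267000
→ (2281249, 267000).  Check: 2281249²=5204097000001, 73·267000²=5204097000000, difference 1.

2281249 267000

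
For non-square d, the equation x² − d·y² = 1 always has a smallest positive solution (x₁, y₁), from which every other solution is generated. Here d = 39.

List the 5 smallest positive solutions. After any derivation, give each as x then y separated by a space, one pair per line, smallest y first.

25 4
1249 200
62425 9996
3120001 499600
155937625 24970004

√39 → a₀=6, period (4,12); ℓ=2 even so k=1
i=0: a=6 ⇒ p=6, q=1
i=1: a=4 ⇒ p=25, q=4
fundamental: x₁=25, y₁=4  (since 625 − 39·16 = 1)
(x_2, y_2) = (25·25 + 39·4·4, 25·4 + 4·25) = (1249, 200)
(x_3, y_3) = (25·1249 + 39·4·200, 25·200 + 4·1249) = (62425, 9996)
(x_4, y_4) = (25·62425 + 39·4·9996, 25·9996 + 4·62425) = (3120001, 499600)
(x_5, y_5) = (25·3120001 + 39·4·499600, 25·499600 + 4·3120001) = (155937625, 24970004)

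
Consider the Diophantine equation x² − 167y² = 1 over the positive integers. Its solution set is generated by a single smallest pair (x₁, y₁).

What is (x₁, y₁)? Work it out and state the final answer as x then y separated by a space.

168 13

[12; 1,11,1,24] for √167; ℓ=4 ⇒ convergent index 3
k=0  a_k=12  p_k/q_k = 12/1
…
k=2  a_k=11  p_k/q_k = 155/12
k=3  a_k=1  p_k/q_k = 168/13
fundamental: x₁=168, y₁=13  (since 28224 − 167·169 = 1)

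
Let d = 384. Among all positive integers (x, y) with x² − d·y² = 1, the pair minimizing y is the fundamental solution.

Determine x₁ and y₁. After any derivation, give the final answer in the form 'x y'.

√384 = [19; 1,1,2,9,2,1,1,38, …], period ℓ=8 (even) → k=7
a_0=19:  p_0=19·1+0=19,  q_0=19·0+1=1
…
a_2=1:  p_2=1·20+19=39,  q_2=1·1+1=2
…
a_4=9:  p_4=9·98+39=921,  q_4=9·5+2=47
…
a_6=1:  p_6=1·1940+921=2861,  q_6=1·99+47=146
a_7=1:  p_7=1·2861+1940=4801,  q_7=1·146+99=245
→ (4801, 245).  Check: 4801²=23049601, 384·245²=23049600, difference 1.

4801 245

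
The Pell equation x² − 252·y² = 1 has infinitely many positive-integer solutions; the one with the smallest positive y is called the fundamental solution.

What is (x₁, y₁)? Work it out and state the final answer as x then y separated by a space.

127 8

[15; 1,6,1,30] for √252; ℓ=4 ⇒ convergent index 3
k=0  a_k=15  p_k/q_k = 15/1
k=1  a_k=1  p_k/q_k = 16/1
k=2  a_k=6  p_k/q_k = 111/7
k=3  a_k=1  p_k/q_k = 127/8
→ (127, 8).  Check: 127²=16129, 252·8²=16128, difference 1.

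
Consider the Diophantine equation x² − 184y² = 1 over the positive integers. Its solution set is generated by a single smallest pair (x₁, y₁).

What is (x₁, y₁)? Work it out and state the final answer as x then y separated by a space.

24335 1794

d=184: √d = [13; 1,1,3,2,1,2,1,2,3,1,1,26] (ℓ=12, even), read p_11/q_11
i=0: a=13 ⇒ p=13, q=1
…
i=2: a=1 ⇒ p=27, q=2
…
i=5: a=1 ⇒ p=312, q=23
i=6: a=2 ⇒ p=841, q=62
…
i=8: a=2 ⇒ p=3147, q=232
i=9: a=3 ⇒ p=10594, q=781
i=10: a=1 ⇒ p=13741, q=1013
i=11: a=1 ⇒ p=24335, q=1794
(x₁, y₁) = (24335, 1794);  24335² − 184·1794² = 1 ✓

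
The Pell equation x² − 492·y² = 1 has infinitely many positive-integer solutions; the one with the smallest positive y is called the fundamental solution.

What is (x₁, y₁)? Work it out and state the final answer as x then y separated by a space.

√492 → a₀=22, period (5,1,1,10,1,1,5,44); ℓ=8 even so k=7
a_0=22:  p_0=22·1+0=22,  q_0=22·0+1=1
…
a_4=10:  p_4=10·244+133=2573,  q_4=10·11+6=116
a_5=1:  p_5=1·2573+244=2817,  q_5=1·116+11=127
a_6=1:  p_6=1·2817+2573=5390,  q_6=1·127+116=243
a_7=5:  p_7=5·5390+2817=29767,  q_7=5·243+127=1342
fundamental: x₁=29767, y₁=1342  (since 886074289 − 492·1800964 = 1)

29767 1342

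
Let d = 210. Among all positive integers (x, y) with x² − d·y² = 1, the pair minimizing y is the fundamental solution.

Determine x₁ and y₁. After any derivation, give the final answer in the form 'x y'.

29 2

d=210: √d = [14; 2,28] (ℓ=2, even), read p_1/q_1
step 0: (14, 1)  from 14·(1,0) + (0,1)
step 1: (29, 2)  from 2·(14,1) + (1,0)
(x₁, y₁) = (29, 2);  29² − 210·2² = 1 ✓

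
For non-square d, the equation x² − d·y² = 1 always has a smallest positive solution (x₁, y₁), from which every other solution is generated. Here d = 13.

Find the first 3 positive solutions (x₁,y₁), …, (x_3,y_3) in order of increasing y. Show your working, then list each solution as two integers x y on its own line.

649 180
842401 233640
1093435849 303264540

√13 = [3; 1,1,1,1,6, …], period ℓ=5 (odd) → k=9
step 0: (3, 1)  from 3·(1,0) + (0,1)
step 1: (4, 1)  from 1·(3,1) + (1,0)
…
step 3: (11, 3)  from 1·(7,2) + (4,1)
step 4: (18, 5)  from 1·(11,3) + (7,2)
step 5: (119, 33)  from 6·(18,5) + (11,3)
step 6: (137, 38)  from 1·(119,33) + (18,5)
step 7: (256, 71)  from 1·(137,38) + (119,33)
step 8: (393, 109)  from 1·(256,71) + (137,38)
step 9: (649, 180)  from 1·(393,109) + (256,71)
→ (649, 180).  Check: 649²=421201, 13·180²=421200, difference 1.
(x_2, y_2) = (649·649 + 13·180·180, 649·180 + 180·649) = (842401, 233640)
(x_3, y_3) = (649·842401 + 13·180·233640, 649·233640 + 180·842401) = (1093435849, 303264540)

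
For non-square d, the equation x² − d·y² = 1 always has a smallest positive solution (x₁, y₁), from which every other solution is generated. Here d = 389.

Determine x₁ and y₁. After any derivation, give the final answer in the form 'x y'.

√389 → a₀=19, period (1,2,1,1,1,1,2,1,38); ℓ=9 odd so k=17
step 0: (19, 1)  from 19·(1,0) + (0,1)
…
step 2: (59, 3)  from 2·(20,1) + (19,1)
step 3: (79, 4)  from 1·(59,3) + (20,1)
step 4: (138, 7)  from 1·(79,4) + (59,3)
step 5: (217, 11)  from 1·(138,7) + (79,4)
…
step 7: (927, 47)  from 2·(355,18) + (217,11)
step 8: (1282, 65)  from 1·(927,47) + (355,18)
step 9: (49643, 2517)  from 38·(1282,65) + (927,47)
step 10: (50925, 2582)  from 1·(49643,2517) + (1282,65)
step 11: (151493, 7681)  from 2·(50925,2582) + (49643,2517)
step 12: (202418, 10263)  from 1·(151493,7681) + (50925,2582)
step 13: (353911, 17944)  from 1·(202418,10263) + (151493,7681)
step 14: (556329, 28207)  from 1·(353911,17944) + (202418,10263)
…
step 16: (2376809, 120509)  from 2·(910240,46151) + (556329,28207)
step 17: (3287049, 166660)  from 1·(2376809,120509) + (910240,46151)
(x₁, y₁) = (3287049, 166660);  3287049² − 389·166660² = 1 ✓

3287049 166660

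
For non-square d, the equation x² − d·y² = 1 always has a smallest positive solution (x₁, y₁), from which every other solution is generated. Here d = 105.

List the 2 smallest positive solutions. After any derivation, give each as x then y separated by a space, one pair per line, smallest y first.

41 4
3361 328

√105 = [10; 4,20, …], period ℓ=2 (even) → k=1
i=0: a=10 ⇒ p=10, q=1
i=1: a=4 ⇒ p=41, q=4
→ (41, 4).  Check: 41²=1681, 105·4²=1680, difference 1.
(x_2, y_2) = (41·41 + 105·4·4, 41·4 + 4·41) = (3361, 328)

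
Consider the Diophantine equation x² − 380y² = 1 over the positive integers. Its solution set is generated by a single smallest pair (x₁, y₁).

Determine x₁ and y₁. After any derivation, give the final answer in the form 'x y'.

√380 → a₀=19, period (2,38); ℓ=2 even so k=1
a_0=19:  p_0=19·1+0=19,  q_0=19·0+1=1
a_1=2:  p_1=2·19+1=39,  q_1=2·1+0=2
fundamental: x₁=39, y₁=2  (since 1521 − 380·4 = 1)

39 2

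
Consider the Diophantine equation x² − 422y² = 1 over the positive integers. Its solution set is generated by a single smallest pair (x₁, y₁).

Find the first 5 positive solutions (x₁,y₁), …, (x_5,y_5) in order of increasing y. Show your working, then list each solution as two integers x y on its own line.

√422 → a₀=20, period (1,1,5,2,1,…,1,1,40); ℓ=14 even so k=13
a_0=20:  p_0=20·1+0=20,  q_0=20·0+1=1
a_1=1:  p_1=1·20+1=21,  q_1=1·1+0=1
a_2=1:  p_2=1·21+20=41,  q_2=1·1+1=2
a_3=5:  p_3=5·41+21=226,  q_3=5·2+1=11
a_4=2:  p_4=2·226+41=493,  q_4=2·11+2=24
a_5=1:  p_5=1·493+226=719,  q_5=1·24+11=35
…
a_7=20:  p_7=20·2650+719=53719,  q_7=20·129+35=2615
…
a_9=1:  p_9=1·163807+53719=217526,  q_9=1·7974+2615=10589
…
a_11=5:  p_11=5·598859+217526=3211821,  q_11=5·29152+10589=156349
a_12=1:  p_12=1·3211821+598859=3810680,  q_12=1·156349+29152=185501
a_13=1:  p_13=1·3810680+3211821=7022501,  q_13=1·185501+156349=341850
fundamental: x₁=7022501, y₁=341850  (since 49315520295001 − 422·116861422500 = 1)
(x_2, y_2) = (7022501·7022501 + 422·341850·341850, 7022501·341850 + 341850·7022501) = (98631040590001, 4801283933700)
(x_3, y_3) = (7022501·98631040590001 + 422·341850·4801283933700, 7022501·4801283933700 + 341850·98631040590001) = (1385273162348638202501, 67434042451384025550)
(x_4, y_4) = (7022501·1385273162348638202501 + 422·341850·67434042451384025550, 7022501·67434042451384025550 + 341850·1385273162348638202501) = (19456164335732849620362360001, 947111261097768740333867400)
(x_5, y_5) = (7022501·19456164335732849620362360001 + 422·341850·947111261097768740333867400, 7022501·947111261097768740333867400 + 341850·19456164335732849620362360001) = (273261867007695159110526238300562501, 13302179556340616719484196916709250)

7022501 341850
98631040590001 4801283933700
1385273162348638202501 67434042451384025550
19456164335732849620362360001 947111261097768740333867400
273261867007695159110526238300562501 13302179556340616719484196916709250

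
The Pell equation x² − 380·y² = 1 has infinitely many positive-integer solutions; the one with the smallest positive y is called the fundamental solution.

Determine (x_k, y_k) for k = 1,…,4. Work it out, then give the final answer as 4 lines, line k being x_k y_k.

39 2
3041 156
237159 12166
18495361 948792

d=380: √d = [19; 2,38] (ℓ=2, even), read p_1/q_1
step 0: (19, 1)  from 19·(1,0) + (0,1)
step 1: (39, 2)  from 2·(19,1) + (1,0)
fundamental: x₁=39, y₁=2  (since 1521 − 380·4 = 1)
(x_2, y_2) = (39·39 + 380·2·2, 39·2 + 2·39) = (3041, 156)
(x_3, y_3) = (39·3041 + 380·2·156, 39·156 + 2·3041) = (237159, 12166)
(x_4, y_4) = (39·237159 + 380·2·12166, 39·12166 + 2·237159) = (18495361, 948792)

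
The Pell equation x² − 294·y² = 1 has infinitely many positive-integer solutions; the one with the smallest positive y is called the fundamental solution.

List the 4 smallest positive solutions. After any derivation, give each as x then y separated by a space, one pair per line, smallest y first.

4801 280
46099201 2688560
442644523201 25815552840
4250272665676801 247880935681120

√294 → a₀=17, period (6,1,4,1,6,34); ℓ=6 even so k=5
i=0: a=17 ⇒ p=17, q=1
…
i=4: a=1 ⇒ p=703, q=41
i=5: a=6 ⇒ p=4801, q=280
fundamental: x₁=4801, y₁=280  (since 23049601 − 294·78400 = 1)
k=2:  x_2 = 4801·4801+294·280·280 = 46099201,  y_2 = 4801·280+280·4801 = 2688560
k=3:  x_3 = 4801·46099201+294·280·2688560 = 442644523201,  y_3 = 4801·2688560+280·46099201 = 25815552840
k=4:  x_4 = 4801·442644523201+294·280·25815552840 = 4250272665676801,  y_4 = 4801·25815552840+280·442644523201 = 247880935681120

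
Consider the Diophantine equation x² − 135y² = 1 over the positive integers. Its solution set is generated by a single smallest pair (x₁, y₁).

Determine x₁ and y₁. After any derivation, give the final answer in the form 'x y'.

d=135: √d = [11; 1,1,1,1,1,1,1,22] (ℓ=8, even), read p_7/q_7
step 0: (11, 1)  from 11·(1,0) + (0,1)
step 1: (12, 1)  from 1·(11,1) + (1,0)
…
step 3: (35, 3)  from 1·(23,2) + (12,1)
…
step 6: (151, 13)  from 1·(93,8) + (58,5)
step 7: (244, 21)  from 1·(151,13) + (93,8)
fundamental: x₁=244, y₁=21  (since 59536 − 135·441 = 1)

244 21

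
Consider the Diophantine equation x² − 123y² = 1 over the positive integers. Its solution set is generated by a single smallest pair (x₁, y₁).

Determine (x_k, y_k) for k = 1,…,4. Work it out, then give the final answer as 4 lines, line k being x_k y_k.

√123 = [11; 11,22, …], period ℓ=2 (even) → k=1
a_0=11:  p_0=11·1+0=11,  q_0=11·0+1=1
a_1=11:  p_1=11·11+1=122,  q_1=11·1+0=11
→ (122, 11).  Check: 122²=14884, 123·11²=14883, difference 1.
(x_2, y_2) = (122·122 + 123·11·11, 122·11 + 11·122) = (29767, 2684)
(x_3, y_3) = (122·29767 + 123·11·2684, 122·2684 + 11·29767) = (7263026, 654885)
(x_4, y_4) = (122·7263026 + 123·11·654885, 122·654885 + 11·7263026) = (1772148577, 159789256)

122 11
29767 2684
7263026 654885
1772148577 159789256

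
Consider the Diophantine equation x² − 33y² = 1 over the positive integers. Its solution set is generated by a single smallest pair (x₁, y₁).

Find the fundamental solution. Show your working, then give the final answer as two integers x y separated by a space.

23 4

√33 → a₀=5, period (1,2,1,10); ℓ=4 even so k=3
k=0  a_k=5  p_k/q_k = 5/1
k=1  a_k=1  p_k/q_k = 6/1
k=2  a_k=2  p_k/q_k = 17/3
k=3  a_k=1  p_k/q_k = 23/4
fundamental: x₁=23, y₁=4  (since 529 − 33·16 = 1)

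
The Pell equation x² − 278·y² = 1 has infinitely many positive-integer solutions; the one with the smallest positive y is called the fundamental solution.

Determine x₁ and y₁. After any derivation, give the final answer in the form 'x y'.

2501 150

[16; 1,2,16,2,1,32] for √278; ℓ=6 ⇒ convergent index 5
i=0: a=16 ⇒ p=16, q=1
i=1: a=1 ⇒ p=17, q=1
i=2: a=2 ⇒ p=50, q=3
…
i=4: a=2 ⇒ p=1684, q=101
i=5: a=1 ⇒ p=2501, q=150
fundamental: x₁=2501, y₁=150  (since 6255001 − 278·22500 = 1)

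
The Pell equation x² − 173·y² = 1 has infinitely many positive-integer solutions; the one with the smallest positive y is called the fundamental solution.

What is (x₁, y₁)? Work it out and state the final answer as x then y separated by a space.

√173 = [13; 6,1,1,6,26, …], period ℓ=5 (odd) → k=9
step 0: (13, 1)  from 13·(1,0) + (0,1)
…
step 4: (1118, 85)  from 6·(171,13) + (92,7)
step 5: (29239, 2223)  from 26·(1118,85) + (171,13)
step 6: (176552, 13423)  from 6·(29239,2223) + (1118,85)
step 7: (205791, 15646)  from 1·(176552,13423) + (29239,2223)
step 8: (382343, 29069)  from 1·(205791,15646) + (176552,13423)
step 9: (2499849, 190060)  from 6·(382343,29069) + (205791,15646)
fundamental: x₁=2499849, y₁=190060  (since 6249245022801 − 173·36122803600 = 1)

2499849 190060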